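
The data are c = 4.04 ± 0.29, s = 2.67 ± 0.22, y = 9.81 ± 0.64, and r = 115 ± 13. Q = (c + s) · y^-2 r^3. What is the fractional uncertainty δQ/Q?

Let u = c + s = 6.71. δu = √(δc² + δs²) = √(0.0841 + 0.0484) = 0.364, so δu/u = 0.0542.
Q is then a monomial in u, y, r:
δQ/Q = √((δu/u)² + (-2·δy/y)² + (3·δr/r)²) = √(0.00294 + 0.0170 + 0.115) = 0.367

0.367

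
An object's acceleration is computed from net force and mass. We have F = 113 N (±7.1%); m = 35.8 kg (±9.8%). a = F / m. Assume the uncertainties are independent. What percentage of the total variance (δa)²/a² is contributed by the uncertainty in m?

(δa/a)² = (1·δF/F)² + (-1·δm/m)²
  F term: (1×0.0710)² = 0.00504
  m term: (-1×0.0980)² = 0.00960
Total = 0.0146. Share from m = 0.00960/0.0146 = 0.656.

65.6%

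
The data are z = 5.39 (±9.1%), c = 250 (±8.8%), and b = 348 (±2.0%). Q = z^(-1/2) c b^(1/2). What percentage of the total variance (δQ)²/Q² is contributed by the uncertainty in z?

(δQ/Q)² = (−½·δz/z)² + (1·δc/c)² + (½·δb/b)²
  z term: (-0.5×0.0910)² = 0.00207
  c term: (1×0.0880)² = 0.00774
  b term: (0.5×0.0200)² = 0.000100
Total = 0.00991. Share from z = 0.00207/0.00991 = 0.209.

20.9%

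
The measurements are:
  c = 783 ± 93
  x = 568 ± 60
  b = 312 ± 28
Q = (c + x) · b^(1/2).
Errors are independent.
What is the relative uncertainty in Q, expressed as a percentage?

9.34%

Let u = c + x = 1350. δu = √(δc² + δx²) = √(8650 + 3600) = 111, so δu/u = 0.0819.
Q is then a monomial in u, b:
δQ/Q = √((δu/u)² + (½·δb/b)²) = √(0.00671 + 0.00201) = 0.0934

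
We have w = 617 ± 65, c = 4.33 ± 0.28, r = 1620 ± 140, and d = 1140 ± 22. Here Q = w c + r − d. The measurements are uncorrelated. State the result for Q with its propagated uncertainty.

3150 ± 359

Let p = w·c = 2670. δp/p = √((1·δw/w)² + (1·δc/c)²) = √(0.0111 + 0.00418) = 0.124, so δp = 330.
Q = p + r − d: δQ = √(δp² + δr² + δd²) = √(1.09e+05 + 19600 + 484) = 359
Q = 3150.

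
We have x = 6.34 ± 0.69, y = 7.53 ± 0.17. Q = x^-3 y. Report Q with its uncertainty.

0.0295 ± 0.00967

Relative error in a monomial: (δQ/Q)² = Σ (nᵢ · δxᵢ/xᵢ)².
  (-3·δx/x)² = (-3×0.109)² = 0.107;  (1·δy/y)² = (1×0.0226)² = 0.000510
δQ/Q = √(0.107) = 0.327
Q = 0.0295, so δQ = 0.327 × 0.0295 = 0.00967.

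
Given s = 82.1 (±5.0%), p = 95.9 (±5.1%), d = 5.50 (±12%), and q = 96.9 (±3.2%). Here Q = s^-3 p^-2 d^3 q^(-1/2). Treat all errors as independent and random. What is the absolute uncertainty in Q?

Products/powers → add relative errors in quadrature, weighted by exponent:
  (-3·δs/s)² = (-3×0.0500)² = 0.0225;  (-2·δp/p)² = (-2×0.0510)² = 0.0104;  (3·δd/d)² = (3×0.120)² = 0.130;  (−½·δq/q)² = (-0.5×0.0320)² = 0.000256
δQ/Q = √(0.163) = 0.403
Q = 3.32e-09, so δQ = 0.403 × 3.32e-09 = 1.34e-09.

1.34e-09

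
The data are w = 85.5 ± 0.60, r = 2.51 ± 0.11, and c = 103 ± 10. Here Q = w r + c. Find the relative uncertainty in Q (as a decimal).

0.0435

Let p = w·r = 215. δp/p = √((1·δw/w)² + (1·δr/r)²) = √(4.92e-05 + 0.00192) = 0.0444, so δp = 9.52.
Q = p + c: δQ = √(δp² + δc²) = √(90.7 + 100) = 13.8
Q = 318, so δQ/Q = 13.8/318 = 0.0435.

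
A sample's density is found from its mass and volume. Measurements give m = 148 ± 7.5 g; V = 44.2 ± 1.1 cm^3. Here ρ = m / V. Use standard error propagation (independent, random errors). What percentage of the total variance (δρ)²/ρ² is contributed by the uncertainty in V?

(δρ/ρ)² = (1·δm/m)² + (-1·δV/V)²
  m term: (1×0.0507)² = 0.00257
  V term: (-1×0.0249)² = 0.000619
Total = 0.00319. Share from V = 0.000619/0.00319 = 0.194.

19.4%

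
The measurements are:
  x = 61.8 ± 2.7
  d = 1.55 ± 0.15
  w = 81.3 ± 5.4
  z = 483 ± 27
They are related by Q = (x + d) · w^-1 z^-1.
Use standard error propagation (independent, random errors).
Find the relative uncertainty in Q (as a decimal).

Let u = x + d = 63.3. δu = √(δx² + δd²) = √(7.29 + 0.0225) = 2.70, so δu/u = 0.0427.
Q is then a monomial in u, w, z:
δQ/Q = √((δu/u)² + (-1·δw/w)² + (-1·δz/z)²) = √(0.00182 + 0.00441 + 0.00312) = 0.0967

0.0967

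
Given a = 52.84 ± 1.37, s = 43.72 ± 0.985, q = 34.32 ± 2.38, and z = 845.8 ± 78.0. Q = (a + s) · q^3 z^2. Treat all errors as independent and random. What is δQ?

7.78e+11

Let u = a + s = 96.56. δu = √(δa² + δs²) = √(1.88 + 0.970) = 1.69, so δu/u = 0.0175.
Q is then a monomial in u, q, z:
δQ/Q = √((δu/u)² + (3·δq/q)² + (2·δz/z)²) = √(0.000305 + 0.0433 + 0.0340) = 0.279
Q = 2.792e+12, so δQ = 0.279 × 2.792e+12 = 7.78e+11.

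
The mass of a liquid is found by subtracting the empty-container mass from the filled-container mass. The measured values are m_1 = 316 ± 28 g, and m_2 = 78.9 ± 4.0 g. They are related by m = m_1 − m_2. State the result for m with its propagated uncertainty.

Sums and differences: (δm)² = Σ (cᵢ δxᵢ)².
  (δm_1)² = 784;  (δm_2)² = 16.0
δm = √(800) = 28.3 g
m = 237 g.

237 ± 28.3 g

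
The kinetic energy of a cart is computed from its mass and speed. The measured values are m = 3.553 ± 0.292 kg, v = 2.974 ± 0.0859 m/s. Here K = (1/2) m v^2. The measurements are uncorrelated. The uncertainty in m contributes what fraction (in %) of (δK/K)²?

66.9%

(δK/K)² = (1·δm/m)² + (2·δv/v)²
  m term: (1×0.0822)² = 0.00675
  v term: (2×0.0289)² = 0.00334
Total = 0.0101. Share from m = 0.00675/0.0101 = 0.669.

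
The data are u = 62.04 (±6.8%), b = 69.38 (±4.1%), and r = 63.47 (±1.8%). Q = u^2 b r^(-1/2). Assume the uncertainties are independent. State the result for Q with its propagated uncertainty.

Products/powers → add relative errors in quadrature, weighted by exponent:
  (2·δu/u)² = (2×0.0680)² = 0.0185;  (1·δb/b)² = (1×0.0410)² = 0.00168;  (−½·δr/r)² = (-0.5×0.0180)² = 8.1e-05
δQ/Q = √(0.0203) = 0.142
Q = 33520, so δQ = 0.142 × 33520 = 4770.

33520 ± 4770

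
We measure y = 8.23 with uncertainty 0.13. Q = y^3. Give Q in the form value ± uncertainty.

557 ± 26.4

Relative error in a monomial: (δQ/Q)² = Σ (nᵢ · δxᵢ/xᵢ)².
  (3·δy/y)² = (3×0.0158)² = 0.00225
δQ/Q = √(0.00225) = 0.0474
Q = 557, so δQ = 0.0474 × 557 = 26.4.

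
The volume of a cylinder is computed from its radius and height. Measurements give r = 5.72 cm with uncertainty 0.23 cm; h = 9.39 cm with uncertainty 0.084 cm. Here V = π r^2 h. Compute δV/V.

0.0809

Each factor contributes (exponent × relative error)² to (δV/V)²:
  (2·δr/r)² = (2×0.0402)² = 0.00647;  (1·δh/h)² = (1×0.00895)² = 8e-05
δV/V = √(0.00655) = 0.0809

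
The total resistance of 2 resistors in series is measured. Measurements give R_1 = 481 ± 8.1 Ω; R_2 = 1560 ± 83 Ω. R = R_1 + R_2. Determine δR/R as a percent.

4.09%

Each term contributes (cᵢ δxᵢ)² to (δR)²:
  (δR_1)² = 65.6;  (δR_2)² = 6890
δR = √(6950) = 83.4 Ω
R = 2040 Ω, so δR/R = 83.4/2040 = 0.0409.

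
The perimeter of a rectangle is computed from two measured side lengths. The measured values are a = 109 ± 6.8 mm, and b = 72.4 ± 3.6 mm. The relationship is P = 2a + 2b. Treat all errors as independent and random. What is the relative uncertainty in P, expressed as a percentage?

4.24%

Absolute uncertainties add in quadrature for a linear combination:
  (2·δa)² = 185;  (2·δb)² = 51.8
δP = √(237) = 15.4 mm
P = 363 mm, so δP/P = 15.4/363 = 0.0424.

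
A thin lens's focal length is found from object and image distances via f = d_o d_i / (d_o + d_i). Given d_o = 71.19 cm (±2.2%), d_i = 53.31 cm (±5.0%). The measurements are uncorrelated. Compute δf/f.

0.0301

∂f/∂d_o = (d_i/(d_o+d_i))² = 0.183;  ∂f/∂d_i = (d_o/(d_o+d_i))² = 0.327
δf = √((∂f/∂d_o · δd_o)² + (∂f/∂d_i · δd_i)²) = √(0.0825 + 0.760) = 0.918 cm
f = 30.48 cm, so δf/f = 0.918/30.48 = 0.0301.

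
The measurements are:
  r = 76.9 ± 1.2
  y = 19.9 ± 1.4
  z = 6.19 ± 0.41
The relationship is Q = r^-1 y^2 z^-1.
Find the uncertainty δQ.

0.130

Since Q is a product/quotient, work with relative uncertainties:
  (-1·δr/r)² = (-1×0.0156)² = 0.000244;  (2·δy/y)² = (2×0.0704)² = 0.0198;  (-1·δz/z)² = (-1×0.0662)² = 0.00439
δQ/Q = √(0.0244) = 0.156
Q = 0.832, so δQ = 0.156 × 0.832 = 0.130.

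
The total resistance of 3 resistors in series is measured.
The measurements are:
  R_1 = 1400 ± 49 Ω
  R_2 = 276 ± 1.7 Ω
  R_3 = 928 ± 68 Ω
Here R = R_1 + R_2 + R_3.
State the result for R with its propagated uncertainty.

Absolute uncertainties add in quadrature for a linear combination:
  (δR_1)² = 2400;  (δR_2)² = 2.89;  (δR_3)² = 4620
δR = √(7030) = 83.8 Ω
R = 2600 Ω.

2600 ± 83.8 Ω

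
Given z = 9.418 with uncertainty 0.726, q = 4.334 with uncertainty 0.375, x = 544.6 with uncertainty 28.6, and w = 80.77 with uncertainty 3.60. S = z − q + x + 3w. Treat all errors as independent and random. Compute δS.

30.6

Each term contributes (cᵢ δxᵢ)² to (δS)²:
  (δz)² = 0.527;  (δq)² = 0.141;  (δx)² = 818;  (3·δw)² = 117
δS = √(935) = 30.6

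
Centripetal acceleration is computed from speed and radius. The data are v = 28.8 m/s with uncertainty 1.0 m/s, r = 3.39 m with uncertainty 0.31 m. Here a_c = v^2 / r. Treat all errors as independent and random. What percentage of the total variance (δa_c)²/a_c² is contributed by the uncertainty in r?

(δa_c/a_c)² = (2·δv/v)² + (-1·δr/r)²
  v term: (2×0.0347)² = 0.00482
  r term: (-1×0.0914)² = 0.00836
Total = 0.0132. Share from r = 0.00836/0.0132 = 0.634.

63.4%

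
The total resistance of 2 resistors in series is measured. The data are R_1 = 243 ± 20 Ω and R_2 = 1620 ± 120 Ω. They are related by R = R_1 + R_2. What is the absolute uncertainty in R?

For a sum/difference, combine absolute errors in quadrature:
  (δR_1)² = 400;  (δR_2)² = 14400
δR = √(14800) = 122 Ω

122 Ω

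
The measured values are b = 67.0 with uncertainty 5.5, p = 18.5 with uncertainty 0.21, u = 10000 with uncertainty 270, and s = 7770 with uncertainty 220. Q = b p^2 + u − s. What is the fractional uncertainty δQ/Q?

0.0788

Let w = b·p^2 = 22900. δw/w = √((1·δb/b)² + (2·δp/p)²) = √(0.00674 + 0.000515) = 0.0852, so δw = 1950.
Q = w + u − s: δQ = √(δw² + δu² + δs²) = √(3.81e+06 + 72900 + 48400) = 1980
Q = 25200, so δQ/Q = 1980/25200 = 0.0788.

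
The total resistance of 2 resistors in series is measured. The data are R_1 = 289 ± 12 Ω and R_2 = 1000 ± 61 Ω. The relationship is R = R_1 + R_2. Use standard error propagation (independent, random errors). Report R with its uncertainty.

1290 ± 62.2 Ω

For a sum/difference, combine absolute errors in quadrature:
  (δR_1)² = 144;  (δR_2)² = 3720
δR = √(3860) = 62.2 Ω
R = 1290 Ω.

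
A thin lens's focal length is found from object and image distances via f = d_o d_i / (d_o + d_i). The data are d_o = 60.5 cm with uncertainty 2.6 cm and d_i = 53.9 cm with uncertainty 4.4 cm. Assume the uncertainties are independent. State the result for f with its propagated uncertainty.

28.5 ± 1.36 cm

∂f/∂d_o = (d_i/(d_o+d_i))² = 0.222;  ∂f/∂d_i = (d_o/(d_o+d_i))² = 0.280
δf = √((∂f/∂d_o · δd_o)² + (∂f/∂d_i · δd_i)²) = √(0.333 + 1.51) = 1.36 cm
f = 28.5 cm.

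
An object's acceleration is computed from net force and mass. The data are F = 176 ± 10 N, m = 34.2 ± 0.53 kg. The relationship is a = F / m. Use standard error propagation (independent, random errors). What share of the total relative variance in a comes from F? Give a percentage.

93.1%

(δa/a)² = (1·δF/F)² + (-1·δm/m)²
  F term: (1×0.0568)² = 0.00323
  m term: (-1×0.0155)² = 0.000240
Total = 0.00347. Share from F = 0.00323/0.00347 = 0.931.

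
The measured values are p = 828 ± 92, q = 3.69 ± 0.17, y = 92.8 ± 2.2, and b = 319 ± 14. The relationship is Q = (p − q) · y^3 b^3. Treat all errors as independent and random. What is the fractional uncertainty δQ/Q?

Let u = p − q = 824. δu = √(δp² + δq²) = √(8460 + 0.0289) = 92.0, so δu/u = 0.112.
Q is then a monomial in u, y, b:
δQ/Q = √((δu/u)² + (3·δy/y)² + (3·δb/b)²) = √(0.0125 + 0.00506 + 0.0173) = 0.187

0.187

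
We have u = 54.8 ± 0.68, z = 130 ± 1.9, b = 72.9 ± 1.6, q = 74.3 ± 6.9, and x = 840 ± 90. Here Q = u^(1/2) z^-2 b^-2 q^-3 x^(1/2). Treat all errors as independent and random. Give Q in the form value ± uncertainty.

(5.82 ± 1.68) × 10^-12

For a monomial Q ∝ u^(1/2), z^-2, b^-2, q^-3, x^(1/2), fractional errors add in quadrature:
  (½·δu/u)² = (0.5×0.0124)² = 3.85e-05;  (-2·δz/z)² = (-2×0.0146)² = 0.000854;  (-2·δb/b)² = (-2×0.0219)² = 0.00193;  (-3·δq/q)² = (-3×0.0929)² = 0.0776;  (½·δx/x)² = (0.5×0.107)² = 0.00287
δQ/Q = √(0.0833) = 0.289
Q = 5.82e-12, so δQ = 0.289 × 5.82e-12 = 1.68e-12.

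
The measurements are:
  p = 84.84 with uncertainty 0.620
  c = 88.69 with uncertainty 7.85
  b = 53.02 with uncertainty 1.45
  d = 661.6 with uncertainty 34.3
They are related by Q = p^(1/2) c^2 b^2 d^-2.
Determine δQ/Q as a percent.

Products/powers → add relative errors in quadrature, weighted by exponent:
  (½·δp/p)² = (0.5×0.00731)² = 1.34e-05;  (2·δc/c)² = (2×0.0885)² = 0.0313;  (2·δb/b)² = (2×0.0273)² = 0.00299;  (-2·δd/d)² = (-2×0.0518)² = 0.0108
δQ/Q = √(0.0451) = 0.212

21.2%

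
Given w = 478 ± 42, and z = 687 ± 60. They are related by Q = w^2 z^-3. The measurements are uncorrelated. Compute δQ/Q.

Relative error in a monomial: (δQ/Q)² = Σ (nᵢ · δxᵢ/xᵢ)².
  (2·δw/w)² = (2×0.0879)² = 0.0309;  (-3·δz/z)² = (-3×0.0873)² = 0.0686
δQ/Q = √(0.0995) = 0.315

0.315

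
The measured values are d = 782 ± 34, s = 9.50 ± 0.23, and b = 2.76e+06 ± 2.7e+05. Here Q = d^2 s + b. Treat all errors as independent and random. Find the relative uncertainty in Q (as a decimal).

Let p = d^2·s = 5.81e+06. δp/p = √((2·δd/d)² + (1·δs/s)²) = √(0.00756 + 0.000586) = 0.0903, so δp = 5.24e+05.
Q = p + b: δQ = √(δp² + δb²) = √(2.75e+11 + 7.29e+10) = 5.9e+05
Q = 8.57e+06, so δQ/Q = 5.9e+05/8.57e+06 = 0.0688.

0.0688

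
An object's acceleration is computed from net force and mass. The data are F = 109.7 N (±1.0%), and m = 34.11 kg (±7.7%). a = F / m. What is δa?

0.250 m/s^2

Products/powers → add relative errors in quadrature, weighted by exponent:
  (1·δF/F)² = (1×0.0100)² = 0.000100;  (-1·δm/m)² = (-1×0.0770)² = 0.00593
δa/a = √(0.00603) = 0.0776
a = 3.216 m/s^2, so δa = 0.0776 × 3.216 = 0.250 m/s^2.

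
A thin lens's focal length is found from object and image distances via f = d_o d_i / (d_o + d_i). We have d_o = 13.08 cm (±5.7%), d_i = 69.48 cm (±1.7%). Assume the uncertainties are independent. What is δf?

0.529 cm

∂f/∂d_o = (d_i/(d_o+d_i))² = 0.708;  ∂f/∂d_i = (d_o/(d_o+d_i))² = 0.0251
δf = √((∂f/∂d_o · δd_o)² + (∂f/∂d_i · δd_i)²) = √(0.279 + 0.000879) = 0.529 cm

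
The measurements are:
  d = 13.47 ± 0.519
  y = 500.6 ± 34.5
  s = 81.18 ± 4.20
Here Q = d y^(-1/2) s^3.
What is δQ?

52700

Since Q is a product/quotient, work with relative uncertainties:
  (1·δd/d)² = (1×0.0385)² = 0.00148;  (−½·δy/y)² = (-0.5×0.0689)² = 0.00119;  (3·δs/s)² = (3×0.0517)² = 0.0241
δQ/Q = √(0.0268) = 0.164
Q = 322100, so δQ = 0.164 × 322100 = 52700.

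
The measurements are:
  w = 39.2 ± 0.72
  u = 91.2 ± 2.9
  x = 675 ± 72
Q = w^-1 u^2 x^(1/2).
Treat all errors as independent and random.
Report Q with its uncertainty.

Q is a product of powers, so relative uncertainties combine in quadrature:
  (-1·δw/w)² = (-1×0.0184)² = 0.000337;  (2·δu/u)² = (2×0.0318)² = 0.00404;  (½·δx/x)² = (0.5×0.107)² = 0.00284
δQ/Q = √(0.00723) = 0.0850
Q = 5510, so δQ = 0.0850 × 5510 = 469.

5510 ± 469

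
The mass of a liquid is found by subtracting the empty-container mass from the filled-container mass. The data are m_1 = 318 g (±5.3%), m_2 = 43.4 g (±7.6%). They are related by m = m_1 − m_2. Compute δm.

m is a linear combination, so absolute uncertainties add in quadrature:
  (δm_1)² = 284;  (δm_2)² = 10.9
δm = √(295) = 17.2 g

17.2 g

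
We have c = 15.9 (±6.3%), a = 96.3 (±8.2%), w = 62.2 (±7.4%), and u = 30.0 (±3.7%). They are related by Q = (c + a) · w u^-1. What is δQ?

25.4

Let h = c + a = 112. δh = √(δc² + δa²) = √(1.00 + 62.4) = 7.96, so δh/h = 0.0709.
Q is then a monomial in h, w, u:
δQ/Q = √((δh/h)² + (1·δw/w)² + (-1·δu/u)²) = √(0.00503 + 0.00548 + 0.00137) = 0.109
Q = 233, so δQ = 0.109 × 233 = 25.4.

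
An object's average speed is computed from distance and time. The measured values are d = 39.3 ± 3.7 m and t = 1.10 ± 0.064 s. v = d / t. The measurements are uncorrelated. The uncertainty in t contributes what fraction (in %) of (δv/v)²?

27.6%

(δv/v)² = (1·δd/d)² + (-1·δt/t)²
  d term: (1×0.0941)² = 0.00886
  t term: (-1×0.0582)² = 0.00339
Total = 0.0122. Share from t = 0.00339/0.0122 = 0.276.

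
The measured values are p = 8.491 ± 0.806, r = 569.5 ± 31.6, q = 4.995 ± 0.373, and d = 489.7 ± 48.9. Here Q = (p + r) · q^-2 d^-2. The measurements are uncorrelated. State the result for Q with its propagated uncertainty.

Let u = p + r = 578.0. δu = √(δp² + δr²) = √(0.650 + 999) = 31.6, so δu/u = 0.0547.
Q is then a monomial in u, q, d:
δQ/Q = √((δu/u)² + (-2·δq/q)² + (-2·δd/d)²) = √(0.00299 + 0.0223 + 0.0399) = 0.255
Q = 9.66e-05, so δQ = 0.255 × 9.66e-05 = 2.47e-05.

(9.660 ± 2.47) × 10^-5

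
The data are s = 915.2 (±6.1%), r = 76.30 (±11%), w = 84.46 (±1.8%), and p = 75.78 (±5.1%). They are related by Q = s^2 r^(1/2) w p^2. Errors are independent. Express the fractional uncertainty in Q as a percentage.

16.9%

Products/powers → add relative errors in quadrature, weighted by exponent:
  (2·δs/s)² = (2×0.0610)² = 0.0149;  (½·δr/r)² = (0.5×0.110)² = 0.00302;  (1·δw/w)² = (1×0.0180)² = 0.000324;  (2·δp/p)² = (2×0.0510)² = 0.0104
δQ/Q = √(0.0286) = 0.169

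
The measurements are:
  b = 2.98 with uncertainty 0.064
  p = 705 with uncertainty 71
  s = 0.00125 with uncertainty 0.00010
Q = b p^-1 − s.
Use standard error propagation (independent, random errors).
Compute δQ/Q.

0.150

Let w = b·p^-1 = 0.00423. δw/w = √((1·δb/b)² + (-1·δp/p)²) = √(0.000461 + 0.0101) = 0.103, so δw = 0.000435.
Q = w − s: δQ = √(δw² + δs²) = √(1.89e-07 + 1e-08) = 0.000447
Q = 0.00298, so δQ/Q = 0.000447/0.00298 = 0.150.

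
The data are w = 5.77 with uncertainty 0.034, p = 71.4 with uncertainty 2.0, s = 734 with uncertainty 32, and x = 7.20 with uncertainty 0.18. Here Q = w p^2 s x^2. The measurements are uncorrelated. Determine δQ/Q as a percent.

Q is a product of powers, so relative uncertainties combine in quadrature:
  (1·δw/w)² = (1×0.00589)² = 3.47e-05;  (2·δp/p)² = (2×0.0280)² = 0.00314;  (1·δs/s)² = (1×0.0436)² = 0.00190;  (2·δx/x)² = (2×0.0250)² = 0.00250
δQ/Q = √(0.00757) = 0.0870

8.70%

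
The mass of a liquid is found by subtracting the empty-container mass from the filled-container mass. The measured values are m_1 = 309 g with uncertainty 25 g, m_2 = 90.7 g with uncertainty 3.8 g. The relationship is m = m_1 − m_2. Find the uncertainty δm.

m is a linear combination, so absolute uncertainties add in quadrature:
  (δm_1)² = 625;  (δm_2)² = 14.4
δm = √(639) = 25.3 g

25.3 g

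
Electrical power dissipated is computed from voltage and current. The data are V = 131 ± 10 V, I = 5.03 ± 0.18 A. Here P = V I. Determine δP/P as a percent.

For a monomial P ∝ V, I, fractional errors add in quadrature:
  (1·δV/V)² = (1×0.0763)² = 0.00583;  (1·δI/I)² = (1×0.0358)² = 0.00128
δP/P = √(0.00711) = 0.0843

8.43%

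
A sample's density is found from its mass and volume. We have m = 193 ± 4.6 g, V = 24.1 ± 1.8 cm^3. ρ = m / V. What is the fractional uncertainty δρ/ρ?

Relative error in a monomial: (δρ/ρ)² = Σ (nᵢ · δxᵢ/xᵢ)².
  (1·δm/m)² = (1×0.0238)² = 0.000568;  (-1·δV/V)² = (-1×0.0747)² = 0.00558
δρ/ρ = √(0.00615) = 0.0784

0.0784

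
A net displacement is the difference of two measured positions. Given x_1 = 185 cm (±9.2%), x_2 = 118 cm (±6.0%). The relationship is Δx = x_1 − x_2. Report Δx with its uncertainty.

67.0 ± 18.4 cm

Each term contributes (cᵢ δxᵢ)² to (δΔx)²:
  (δx_1)² = 290;  (δx_2)² = 50.1
δΔx = √(340) = 18.4 cm
Δx = 67.0 cm.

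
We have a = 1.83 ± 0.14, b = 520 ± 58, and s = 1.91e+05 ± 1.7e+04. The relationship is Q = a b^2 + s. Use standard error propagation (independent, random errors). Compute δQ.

Let p = a·b^2 = 4.95e+05. δp/p = √((1·δa/a)² + (2·δb/b)²) = √(0.00585 + 0.0498) = 0.236, so δp = 1.17e+05.
Q = p + s: δQ = √(δp² + δs²) = √(1.36e+10 + 2.89e+08) = 1.18e+05

1.18e+05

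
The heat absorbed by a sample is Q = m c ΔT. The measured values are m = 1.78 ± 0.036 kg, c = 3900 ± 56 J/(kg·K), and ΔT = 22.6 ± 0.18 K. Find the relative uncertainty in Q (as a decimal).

0.0261

Each factor contributes (exponent × relative error)² to (δQ/Q)²:
  (1·δm/m)² = (1×0.0202)² = 0.000409;  (1·δc/c)² = (1×0.0144)² = 0.000206;  (1·δΔT/ΔT)² = (1×0.00796)² = 6.34e-05
δQ/Q = √(0.000679) = 0.0261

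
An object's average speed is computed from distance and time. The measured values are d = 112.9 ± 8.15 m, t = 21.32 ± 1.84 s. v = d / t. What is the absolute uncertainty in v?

0.596 m/s

Each factor contributes (exponent × relative error)² to (δv/v)²:
  (1·δd/d)² = (1×0.0722)² = 0.00521;  (-1·δt/t)² = (-1×0.0863)² = 0.00745
δv/v = √(0.0127) = 0.113
v = 5.295 m/s, so δv = 0.113 × 5.295 = 0.596 m/s.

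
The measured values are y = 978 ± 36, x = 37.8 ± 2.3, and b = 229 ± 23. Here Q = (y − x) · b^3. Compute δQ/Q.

0.304

Let u = y − x = 940. δu = √(δy² + δx²) = √(1300 + 5.29) = 36.1, so δu/u = 0.0384.
Q is then a monomial in u, b:
δQ/Q = √((δu/u)² + (3·δb/b)²) = √(0.00147 + 0.0908) = 0.304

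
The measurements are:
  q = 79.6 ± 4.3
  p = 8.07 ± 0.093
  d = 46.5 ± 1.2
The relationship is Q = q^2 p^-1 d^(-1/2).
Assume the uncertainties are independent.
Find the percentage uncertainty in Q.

10.9%

Products/powers → add relative errors in quadrature, weighted by exponent:
  (2·δq/q)² = (2×0.0540)² = 0.0117;  (-1·δp/p)² = (-1×0.0115)² = 0.000133;  (−½·δd/d)² = (-0.5×0.0258)² = 0.000166
δQ/Q = √(0.0120) = 0.109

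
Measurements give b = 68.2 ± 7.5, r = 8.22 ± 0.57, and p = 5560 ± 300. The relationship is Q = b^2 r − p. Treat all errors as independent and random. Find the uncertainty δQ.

8820

Let w = b^2·r = 38200. δw/w = √((2·δb/b)² + (1·δr/r)²) = √(0.0484 + 0.00481) = 0.231, so δw = 8820.
Q = w − p: δQ = √(δw² + δp²) = √(7.77e+07 + 90000) = 8820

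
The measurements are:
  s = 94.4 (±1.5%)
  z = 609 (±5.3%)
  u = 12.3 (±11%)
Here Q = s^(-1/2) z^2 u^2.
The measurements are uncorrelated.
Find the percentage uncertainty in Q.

24.4%

Products/powers → add relative errors in quadrature, weighted by exponent:
  (−½·δs/s)² = (-0.5×0.0150)² = 5.62e-05;  (2·δz/z)² = (2×0.0530)² = 0.0112;  (2·δu/u)² = (2×0.110)² = 0.0484
δQ/Q = √(0.0597) = 0.244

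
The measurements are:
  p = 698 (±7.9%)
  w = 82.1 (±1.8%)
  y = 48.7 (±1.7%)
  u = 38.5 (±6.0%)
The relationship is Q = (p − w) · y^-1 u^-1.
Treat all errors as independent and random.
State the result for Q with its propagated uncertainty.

Let h = p − w = 616. δh = √(δp² + δw²) = √(3040 + 2.18) = 55.2, so δh/h = 0.0896.
Q is then a monomial in h, y, u:
δQ/Q = √((δh/h)² + (-1·δy/y)² + (-1·δu/u)²) = √(0.00802 + 0.000289 + 0.00360) = 0.109
Q = 0.328, so δQ = 0.109 × 0.328 = 0.0358.

0.328 ± 0.0358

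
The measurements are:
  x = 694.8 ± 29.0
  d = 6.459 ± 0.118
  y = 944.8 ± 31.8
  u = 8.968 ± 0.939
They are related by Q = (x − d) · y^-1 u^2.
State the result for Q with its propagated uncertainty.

58.59 ± 12.7

Let w = x − d = 688.3. δw = √(δx² + δd²) = √(841 + 0.0139) = 29.0, so δw/w = 0.0421.
Q is then a monomial in w, y, u:
δQ/Q = √((δw/w)² + (-1·δy/y)² + (2·δu/u)²) = √(0.00177 + 0.00113 + 0.0439) = 0.216
Q = 58.59, so δQ = 0.216 × 58.59 = 12.7.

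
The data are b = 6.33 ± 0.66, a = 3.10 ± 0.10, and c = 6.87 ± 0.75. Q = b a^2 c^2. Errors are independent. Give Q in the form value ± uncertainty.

2870 ± 719

Each factor contributes (exponent × relative error)² to (δQ/Q)²:
  (1·δb/b)² = (1×0.104)² = 0.0109;  (2·δa/a)² = (2×0.0323)² = 0.00416;  (2·δc/c)² = (2×0.109)² = 0.0477
δQ/Q = √(0.0627) = 0.250
Q = 2870, so δQ = 0.250 × 2870 = 719.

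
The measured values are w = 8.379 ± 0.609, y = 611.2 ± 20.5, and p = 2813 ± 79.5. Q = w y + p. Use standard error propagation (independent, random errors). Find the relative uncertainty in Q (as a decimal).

0.0526

Let h = w·y = 5121. δh/h = √((1·δw/w)² + (1·δy/y)²) = √(0.00528 + 0.00112) = 0.0800, so δh = 410.
Q = h + p: δQ = √(δh² + δp²) = √(1.68e+05 + 6320) = 418
Q = 7934, so δQ/Q = 418/7934 = 0.0526.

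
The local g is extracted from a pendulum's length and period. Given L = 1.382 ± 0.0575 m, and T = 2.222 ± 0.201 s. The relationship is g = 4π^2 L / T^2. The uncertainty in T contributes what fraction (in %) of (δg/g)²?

(δg/g)² = (1·δL/L)² + (-2·δT/T)²
  L term: (1×0.0416)² = 0.00173
  T term: (-2×0.0905)² = 0.0327
Total = 0.0345. Share from T = 0.0327/0.0345 = 0.950.

95.0%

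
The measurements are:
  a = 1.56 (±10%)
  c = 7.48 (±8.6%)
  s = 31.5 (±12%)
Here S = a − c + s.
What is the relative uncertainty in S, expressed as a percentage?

S is a linear combination, so absolute uncertainties add in quadrature:
  (δa)² = 0.0243;  (δc)² = 0.414;  (δs)² = 14.3
δS = √(14.7) = 3.84
S = 25.6, so δS/S = 3.84/25.6 = 0.150.

15.0%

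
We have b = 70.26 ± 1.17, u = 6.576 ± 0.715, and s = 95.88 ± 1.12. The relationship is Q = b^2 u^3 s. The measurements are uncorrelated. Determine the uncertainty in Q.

4.42e+07

Since Q is a product/quotient, work with relative uncertainties:
  (2·δb/b)² = (2×0.0167)² = 0.00111;  (3·δu/u)² = (3×0.109)² = 0.106;  (1·δs/s)² = (1×0.0117)² = 0.000136
δQ/Q = √(0.108) = 0.328
Q = 1.346e+08, so δQ = 0.328 × 1.346e+08 = 4.42e+07.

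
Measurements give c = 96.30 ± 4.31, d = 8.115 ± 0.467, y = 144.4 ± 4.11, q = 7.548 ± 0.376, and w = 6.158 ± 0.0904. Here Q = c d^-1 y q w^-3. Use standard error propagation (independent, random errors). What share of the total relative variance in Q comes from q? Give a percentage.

23.5%

(δQ/Q)² = (1·δc/c)² + (-1·δd/d)² + (1·δy/y)² + (1·δq/q)² + (-3·δw/w)²
  c term: (1×0.0448)² = 0.00200
  d term: (-1×0.0575)² = 0.00331
  y term: (1×0.0285)² = 0.000810
  q term: (1×0.0498)² = 0.00248
  w term: (-3×0.0147)² = 0.00194
Total = 0.0105. Share from q = 0.00248/0.0105 = 0.235.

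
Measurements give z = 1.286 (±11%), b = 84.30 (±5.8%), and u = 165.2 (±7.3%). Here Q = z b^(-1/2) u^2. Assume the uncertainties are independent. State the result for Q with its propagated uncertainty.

3822 ± 707

Relative error in a monomial: (δQ/Q)² = Σ (nᵢ · δxᵢ/xᵢ)².
  (1·δz/z)² = (1×0.110)² = 0.0121;  (−½·δb/b)² = (-0.5×0.0580)² = 0.000841;  (2·δu/u)² = (2×0.0730)² = 0.0213
δQ/Q = √(0.0343) = 0.185
Q = 3822, so δQ = 0.185 × 3822 = 707.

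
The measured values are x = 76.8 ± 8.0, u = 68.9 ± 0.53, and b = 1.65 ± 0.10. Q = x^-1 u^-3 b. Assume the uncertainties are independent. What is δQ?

8.06e-09

Since Q is a product/quotient, work with relative uncertainties:
  (-1·δx/x)² = (-1×0.104)² = 0.0109;  (-3·δu/u)² = (-3×0.00769)² = 0.000533;  (1·δb/b)² = (1×0.0606)² = 0.00367
δQ/Q = √(0.0151) = 0.123
Q = 6.57e-08, so δQ = 0.123 × 6.57e-08 = 8.06e-09.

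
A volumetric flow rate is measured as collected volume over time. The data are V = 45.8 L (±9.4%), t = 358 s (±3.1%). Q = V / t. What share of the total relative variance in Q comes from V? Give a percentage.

90.2%

(δQ/Q)² = (1·δV/V)² + (-1·δt/t)²
  V term: (1×0.0940)² = 0.00884
  t term: (-1×0.0310)² = 0.000961
Total = 0.00980. Share from V = 0.00884/0.00980 = 0.902.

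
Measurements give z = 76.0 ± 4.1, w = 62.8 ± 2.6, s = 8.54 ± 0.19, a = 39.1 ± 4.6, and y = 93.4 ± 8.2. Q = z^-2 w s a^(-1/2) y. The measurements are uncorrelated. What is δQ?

Relative error in a monomial: (δQ/Q)² = Σ (nᵢ · δxᵢ/xᵢ)².
  (-2·δz/z)² = (-2×0.0539)² = 0.0116;  (1·δw/w)² = (1×0.0414)² = 0.00171;  (1·δs/s)² = (1×0.0222)² = 0.000495;  (−½·δa/a)² = (-0.5×0.118)² = 0.00346;  (1·δy/y)² = (1×0.0878)² = 0.00771
δQ/Q = √(0.0250) = 0.158
Q = 1.39, so δQ = 0.158 × 1.39 = 0.219.

0.219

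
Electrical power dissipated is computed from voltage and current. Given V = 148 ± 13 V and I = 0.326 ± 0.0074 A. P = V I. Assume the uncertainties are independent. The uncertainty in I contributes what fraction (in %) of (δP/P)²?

6.26%

(δP/P)² = (1·δV/V)² + (1·δI/I)²
  V term: (1×0.0878)² = 0.00772
  I term: (1×0.0227)² = 0.000515
Total = 0.00823. Share from I = 0.000515/0.00823 = 0.0626.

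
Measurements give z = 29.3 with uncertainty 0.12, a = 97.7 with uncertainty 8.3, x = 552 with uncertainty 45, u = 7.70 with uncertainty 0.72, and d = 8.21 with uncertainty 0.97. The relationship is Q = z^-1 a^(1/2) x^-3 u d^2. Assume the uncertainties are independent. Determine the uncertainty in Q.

3.7e-07

For a monomial Q ∝ z^-1, a^(1/2), x^-3, u, d^2, fractional errors add in quadrature:
  (-1·δz/z)² = (-1×0.00410)² = 1.68e-05;  (½·δa/a)² = (0.5×0.0850)² = 0.00180;  (-3·δx/x)² = (-3×0.0815)² = 0.0598;  (1·δu/u)² = (1×0.0935)² = 0.00874;  (2·δd/d)² = (2×0.118)² = 0.0558
δQ/Q = √(0.126) = 0.355
Q = 1.04e-06, so δQ = 0.355 × 1.04e-06 = 3.7e-07.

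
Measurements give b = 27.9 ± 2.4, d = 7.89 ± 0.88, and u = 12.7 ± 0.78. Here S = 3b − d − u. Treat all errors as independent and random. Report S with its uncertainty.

63.1 ± 7.30

Sums and differences: (δS)² = Σ (cᵢ δxᵢ)².
  (3·δb)² = 51.8;  (δd)² = 0.774;  (δu)² = 0.608
δS = √(53.2) = 7.30
S = 63.1.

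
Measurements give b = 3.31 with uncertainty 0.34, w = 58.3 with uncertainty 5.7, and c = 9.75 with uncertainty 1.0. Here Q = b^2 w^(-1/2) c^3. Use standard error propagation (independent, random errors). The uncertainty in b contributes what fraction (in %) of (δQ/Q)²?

30.3%

(δQ/Q)² = (2·δb/b)² + (−½·δw/w)² + (3·δc/c)²
  b term: (2×0.103)² = 0.0422
  w term: (-0.5×0.0978)² = 0.00239
  c term: (3×0.103)² = 0.0947
Total = 0.139. Share from b = 0.0422/0.139 = 0.303.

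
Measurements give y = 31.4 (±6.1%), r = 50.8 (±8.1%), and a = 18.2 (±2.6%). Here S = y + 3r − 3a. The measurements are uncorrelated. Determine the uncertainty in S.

12.6

Each term contributes (cᵢ δxᵢ)² to (δS)²:
  (δy)² = 3.67;  (3·δr)² = 152;  (3·δa)² = 2.02
δS = √(158) = 12.6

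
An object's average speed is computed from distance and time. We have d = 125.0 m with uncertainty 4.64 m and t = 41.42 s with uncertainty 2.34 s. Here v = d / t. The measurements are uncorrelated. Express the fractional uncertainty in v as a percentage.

Since v is a product/quotient, work with relative uncertainties:
  (1·δd/d)² = (1×0.0371)² = 0.00138;  (-1·δt/t)² = (-1×0.0565)² = 0.00319
δv/v = √(0.00457) = 0.0676

6.76%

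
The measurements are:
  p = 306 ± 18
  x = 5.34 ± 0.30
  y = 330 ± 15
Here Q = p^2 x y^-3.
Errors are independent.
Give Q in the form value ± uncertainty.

0.0139 ± 0.00262

Products/powers → add relative errors in quadrature, weighted by exponent:
  (2·δp/p)² = (2×0.0588)² = 0.0138;  (1·δx/x)² = (1×0.0562)² = 0.00316;  (-3·δy/y)² = (-3×0.0455)² = 0.0186
δQ/Q = √(0.0356) = 0.189
Q = 0.0139, so δQ = 0.189 × 0.0139 = 0.00262.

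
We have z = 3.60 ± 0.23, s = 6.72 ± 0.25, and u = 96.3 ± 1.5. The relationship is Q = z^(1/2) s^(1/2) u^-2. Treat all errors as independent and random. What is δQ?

Relative error in a monomial: (δQ/Q)² = Σ (nᵢ · δxᵢ/xᵢ)².
  (½·δz/z)² = (0.5×0.0639)² = 0.00102;  (½·δs/s)² = (0.5×0.0372)² = 0.000346;  (-2·δu/u)² = (-2×0.0156)² = 0.000970
δQ/Q = √(0.00234) = 0.0483
Q = 0.000530, so δQ = 0.0483 × 0.000530 = 2.56e-05.

2.56e-05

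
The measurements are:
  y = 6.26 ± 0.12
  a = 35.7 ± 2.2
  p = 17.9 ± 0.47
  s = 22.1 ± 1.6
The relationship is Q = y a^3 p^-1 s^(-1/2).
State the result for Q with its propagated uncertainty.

3380 ± 647

For a monomial Q ∝ y, a^3, p^-1, s^(-1/2), fractional errors add in quadrature:
  (1·δy/y)² = (1×0.0192)² = 0.000367;  (3·δa/a)² = (3×0.0616)² = 0.0342;  (-1·δp/p)² = (-1×0.0263)² = 0.000689;  (−½·δs/s)² = (-0.5×0.0724)² = 0.00131
δQ/Q = √(0.0365) = 0.191
Q = 3380, so δQ = 0.191 × 3380 = 647.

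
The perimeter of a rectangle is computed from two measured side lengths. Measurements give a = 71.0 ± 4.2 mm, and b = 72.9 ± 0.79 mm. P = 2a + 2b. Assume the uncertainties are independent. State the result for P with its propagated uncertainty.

288 ± 8.55 mm

Sums and differences: (δP)² = Σ (cᵢ δxᵢ)².
  (2·δa)² = 70.6;  (2·δb)² = 2.50
δP = √(73.1) = 8.55 mm
P = 288 mm.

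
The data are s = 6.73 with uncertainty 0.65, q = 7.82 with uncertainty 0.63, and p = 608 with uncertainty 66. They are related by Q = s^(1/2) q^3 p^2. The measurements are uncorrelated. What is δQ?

1.51e+08

Relative error in a monomial: (δQ/Q)² = Σ (nᵢ · δxᵢ/xᵢ)².
  (½·δs/s)² = (0.5×0.0966)² = 0.00233;  (3·δq/q)² = (3×0.0806)² = 0.0584;  (2·δp/p)² = (2×0.109)² = 0.0471
δQ/Q = √(0.108) = 0.328
Q = 4.59e+08, so δQ = 0.328 × 4.59e+08 = 1.51e+08.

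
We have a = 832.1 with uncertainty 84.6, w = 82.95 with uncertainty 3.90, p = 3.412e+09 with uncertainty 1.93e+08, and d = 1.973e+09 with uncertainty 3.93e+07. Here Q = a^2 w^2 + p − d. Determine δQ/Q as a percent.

17.5%

Let h = a^2·w^2 = 4.764e+09. δh/h = √((2·δa/a)² + (2·δw/w)²) = √(0.0413 + 0.00884) = 0.224, so δh = 1.07e+09.
Q = h + p − d: δQ = √(δh² + δp² + δd²) = √(1.14e+18 + 3.72e+16 + 1.54e+15) = 1.09e+09
Q = 6.203e+09, so δQ/Q = 1.09e+09/6.203e+09 = 0.175.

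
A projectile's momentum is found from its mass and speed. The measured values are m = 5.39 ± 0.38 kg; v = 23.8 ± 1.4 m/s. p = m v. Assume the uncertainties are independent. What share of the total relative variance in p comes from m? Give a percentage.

(δp/p)² = (1·δm/m)² + (1·δv/v)²
  m term: (1×0.0705)² = 0.00497
  v term: (1×0.0588)² = 0.00346
Total = 0.00843. Share from m = 0.00497/0.00843 = 0.590.

59.0%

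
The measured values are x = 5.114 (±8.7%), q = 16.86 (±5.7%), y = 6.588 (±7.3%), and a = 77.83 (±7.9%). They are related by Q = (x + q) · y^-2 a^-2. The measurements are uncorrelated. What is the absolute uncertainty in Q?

Let u = x + q = 21.97. δu = √(δx² + δq²) = √(0.198 + 0.924) = 1.06, so δu/u = 0.0482.
Q is then a monomial in u, y, a:
δQ/Q = √((δu/u)² + (-2·δy/y)² + (-2·δa/a)²) = √(0.00232 + 0.0213 + 0.0250) = 0.220
Q = 8.358e-05, so δQ = 0.220 × 8.358e-05 = 1.84e-05.

1.84e-05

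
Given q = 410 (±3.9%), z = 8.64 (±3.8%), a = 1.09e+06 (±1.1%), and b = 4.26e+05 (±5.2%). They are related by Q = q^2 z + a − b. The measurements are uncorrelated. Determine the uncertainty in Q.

Let p = q^2·z = 1.45e+06. δp/p = √((2·δq/q)² + (1·δz/z)²) = √(0.00608 + 0.00144) = 0.0868, so δp = 1.26e+05.
Q = p + a − b: δQ = √(δp² + δa² + δb²) = √(1.59e+10 + 1.44e+08 + 4.91e+08) = 1.29e+05

1.29e+05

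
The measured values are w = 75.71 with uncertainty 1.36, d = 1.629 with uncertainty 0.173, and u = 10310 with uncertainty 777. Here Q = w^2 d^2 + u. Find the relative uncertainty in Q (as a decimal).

0.132

Let p = w^2·d^2 = 15210. δp/p = √((2·δw/w)² + (2·δd/d)²) = √(0.00129 + 0.0451) = 0.215, so δp = 3280.
Q = p + u: δQ = √(δp² + δu²) = √(1.07e+07 + 6.04e+05) = 3370
Q = 25520, so δQ/Q = 3370/25520 = 0.132.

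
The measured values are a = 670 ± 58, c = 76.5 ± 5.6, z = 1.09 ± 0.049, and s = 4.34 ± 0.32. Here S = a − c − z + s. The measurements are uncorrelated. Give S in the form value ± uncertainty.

597 ± 58.3

Sums and differences: (δS)² = Σ (cᵢ δxᵢ)².
  (δa)² = 3360;  (δc)² = 31.4;  (δz)² = 0.00240;  (δs)² = 0.102
δS = √(3400) = 58.3
S = 597.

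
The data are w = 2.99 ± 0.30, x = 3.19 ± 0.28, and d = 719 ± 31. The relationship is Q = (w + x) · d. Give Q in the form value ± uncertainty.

4440 ± 352

Let u = w + x = 6.18. δu = √(δw² + δx²) = √(0.0900 + 0.0784) = 0.410, so δu/u = 0.0664.
Q is then a monomial in u, d:
δQ/Q = √((δu/u)² + (1·δd/d)²) = √(0.00441 + 0.00186) = 0.0792
Q = 4440, so δQ = 0.0792 × 4440 = 352.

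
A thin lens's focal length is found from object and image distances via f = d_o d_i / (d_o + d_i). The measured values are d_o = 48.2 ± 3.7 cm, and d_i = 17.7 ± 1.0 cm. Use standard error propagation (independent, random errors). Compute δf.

0.598 cm

∂f/∂d_o = (d_i/(d_o+d_i))² = 0.0721;  ∂f/∂d_i = (d_o/(d_o+d_i))² = 0.535
δf = √((∂f/∂d_o · δd_o)² + (∂f/∂d_i · δd_i)²) = √(0.0712 + 0.286) = 0.598 cm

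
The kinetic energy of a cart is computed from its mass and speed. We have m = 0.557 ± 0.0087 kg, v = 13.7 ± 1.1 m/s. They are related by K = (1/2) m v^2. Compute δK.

K is a product of powers, so relative uncertainties combine in quadrature:
  (1·δm/m)² = (1×0.0156)² = 0.000244;  (2·δv/v)² = (2×0.0803)² = 0.0258
δK/K = √(0.0260) = 0.161
K = 52.3 J, so δK = 0.161 × 52.3 = 8.43 J.

8.43 J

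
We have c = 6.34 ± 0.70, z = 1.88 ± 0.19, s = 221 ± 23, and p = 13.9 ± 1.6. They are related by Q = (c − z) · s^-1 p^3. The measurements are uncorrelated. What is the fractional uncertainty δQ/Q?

Let u = c − z = 4.46. δu = √(δc² + δz²) = √(0.490 + 0.0361) = 0.725, so δu/u = 0.163.
Q is then a monomial in u, s, p:
δQ/Q = √((δu/u)² + (-1·δs/s)² + (3·δp/p)²) = √(0.0264 + 0.0108 + 0.119) = 0.396

0.396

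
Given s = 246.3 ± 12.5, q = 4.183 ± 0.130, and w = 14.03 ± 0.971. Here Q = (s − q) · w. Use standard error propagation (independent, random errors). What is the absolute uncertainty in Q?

Let u = s − q = 242.1. δu = √(δs² + δq²) = √(156 + 0.0169) = 12.5, so δu/u = 0.0516.
Q is then a monomial in u, w:
δQ/Q = √((δu/u)² + (1·δw/w)²) = √(0.00267 + 0.00479) = 0.0863
Q = 3397, so δQ = 0.0863 × 3397 = 293.

293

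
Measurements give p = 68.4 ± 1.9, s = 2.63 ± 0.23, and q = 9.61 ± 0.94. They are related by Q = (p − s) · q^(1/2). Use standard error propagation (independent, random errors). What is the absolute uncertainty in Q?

Let u = p − s = 65.8. δu = √(δp² + δs²) = √(3.61 + 0.0529) = 1.91, so δu/u = 0.0291.
Q is then a monomial in u, q:
δQ/Q = √((δu/u)² + (½·δq/q)²) = √(0.000847 + 0.00239) = 0.0569
Q = 204, so δQ = 0.0569 × 204 = 11.6.

11.6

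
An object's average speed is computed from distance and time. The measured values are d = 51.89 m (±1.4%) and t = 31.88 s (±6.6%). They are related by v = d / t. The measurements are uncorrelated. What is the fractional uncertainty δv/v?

Since v is a product/quotient, work with relative uncertainties:
  (1·δd/d)² = (1×0.0140)² = 0.000196;  (-1·δt/t)² = (-1×0.0660)² = 0.00436
δv/v = √(0.00455) = 0.0675

0.0675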